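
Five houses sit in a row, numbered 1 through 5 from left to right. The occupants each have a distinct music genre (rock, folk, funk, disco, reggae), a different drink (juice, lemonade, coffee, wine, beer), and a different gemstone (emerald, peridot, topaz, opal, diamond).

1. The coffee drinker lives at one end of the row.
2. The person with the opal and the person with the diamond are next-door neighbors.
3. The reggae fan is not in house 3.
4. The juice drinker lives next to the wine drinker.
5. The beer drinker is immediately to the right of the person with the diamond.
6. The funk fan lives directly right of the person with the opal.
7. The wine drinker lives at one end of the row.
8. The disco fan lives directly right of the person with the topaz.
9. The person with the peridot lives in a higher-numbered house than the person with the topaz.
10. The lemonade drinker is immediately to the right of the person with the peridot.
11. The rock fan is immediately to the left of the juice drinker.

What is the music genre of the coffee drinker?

funk

So house 5 gets emerald for gemstone.
The rock fan is narrowed to house 1 or 3; consider each.
Placing it in house 3 leads to a contradiction, so it's in house 1.
By clue 11, the juice drinker is in house 2.
Clue 4: the wine drinker is in house 1.
House 5's drink must be coffee (nothing else left).
House 4 gemstone: only opal fits.
By clue 2, the person with the diamond is in house 3.
Clue 5 places the beer drinker in house 4.
Clue 6 places the funk fan in house 5.
House 3's drink must be lemonade (nothing else left).
House 1 gemstone: only topaz fits.
That leaves peridot as the gemstone for house 2.
By clue 8, the disco fan is in house 2.
House 3 music genre: only folk fits.
House 4's music genre must be reggae (nothing else left).
So: house 1 = rock/wine/topaz, house 2 = disco/juice/peridot, house 3 = folk/lemonade/diamond, house 4 = reggae/beer/opal, house 5 = funk/coffee/emerald.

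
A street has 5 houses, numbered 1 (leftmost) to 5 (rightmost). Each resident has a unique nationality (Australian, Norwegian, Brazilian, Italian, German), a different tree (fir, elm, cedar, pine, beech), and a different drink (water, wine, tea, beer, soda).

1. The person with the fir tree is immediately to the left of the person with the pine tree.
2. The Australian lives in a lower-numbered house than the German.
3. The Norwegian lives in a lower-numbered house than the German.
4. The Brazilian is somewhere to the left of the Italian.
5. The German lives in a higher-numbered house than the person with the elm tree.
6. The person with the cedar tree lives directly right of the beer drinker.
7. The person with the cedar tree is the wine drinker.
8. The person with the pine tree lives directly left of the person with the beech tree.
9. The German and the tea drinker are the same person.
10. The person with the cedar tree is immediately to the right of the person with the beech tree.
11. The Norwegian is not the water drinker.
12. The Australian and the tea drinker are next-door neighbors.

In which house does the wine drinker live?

So house 5 gets cedar for tree.
From clue 6, the beer drinker must be in house 4.
From clue 7, the wine drinker must be in house 5.
Clue 10 places the person with the beech tree in house 4.
Clue 8: the person with the pine tree is in house 3.
That leaves Italian as the nationality for house 5.
From clue 1, the person with the fir tree must be in house 2.
That leaves Brazilian as the nationality for house 4.
House 1's tree must be elm (nothing else left).
That leaves German as the nationality for house 3.
Clue 9 places the tea drinker in house 3.
From clue 12, the Australian must be in house 2.
So house 1 gets Norwegian for nationality.
Clue 11 places the water drinker in house 2.
So house 1 gets soda for drink.
So: house 1 = Norwegian/elm/soda, house 2 = Australian/fir/water, house 3 = German/pine/tea, house 4 = Brazilian/beech/beer, house 5 = Italian/cedar/wine.

5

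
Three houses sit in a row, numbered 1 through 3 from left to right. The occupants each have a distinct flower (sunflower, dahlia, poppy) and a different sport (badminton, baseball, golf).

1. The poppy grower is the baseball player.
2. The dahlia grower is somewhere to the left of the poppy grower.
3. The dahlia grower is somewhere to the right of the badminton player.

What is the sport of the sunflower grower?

From clue 3, the dahlia grower must be in house 2.
From clue 3, the badminton player must be in house 1.
That leaves sunflower as the flower for house 1.
The only flower still possible for house 3 is poppy.
Clue 1: the baseball player is in house 3.
So house 2 gets golf for sport.
So: house 1 = sunflower/badminton, house 2 = dahlia/golf, house 3 = poppy/baseball.

badminton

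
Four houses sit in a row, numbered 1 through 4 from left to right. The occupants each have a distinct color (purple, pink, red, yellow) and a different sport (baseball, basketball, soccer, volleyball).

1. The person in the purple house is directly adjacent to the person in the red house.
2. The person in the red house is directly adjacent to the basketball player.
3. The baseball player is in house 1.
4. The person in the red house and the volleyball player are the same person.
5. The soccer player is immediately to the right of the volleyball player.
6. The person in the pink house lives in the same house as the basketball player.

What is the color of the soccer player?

Clue 3: the baseball player is in house 1.
The person in the red house is narrowed to house 2 or 3; consider each.
Placing it in house 2 leads to a contradiction, so it's in house 3.
By clue 4, the volleyball player is in house 3.
The soccer player is in house 4 (clue 5).
The only color still possible for house 1 is yellow.
House 2 sport: only basketball fits.
The person in the pink house is in house 2 (clue 6).
House 4 color: only purple fits.
So: house 1 = yellow/baseball, house 2 = pink/basketball, house 3 = red/volleyball, house 4 = purple/soccer.

purple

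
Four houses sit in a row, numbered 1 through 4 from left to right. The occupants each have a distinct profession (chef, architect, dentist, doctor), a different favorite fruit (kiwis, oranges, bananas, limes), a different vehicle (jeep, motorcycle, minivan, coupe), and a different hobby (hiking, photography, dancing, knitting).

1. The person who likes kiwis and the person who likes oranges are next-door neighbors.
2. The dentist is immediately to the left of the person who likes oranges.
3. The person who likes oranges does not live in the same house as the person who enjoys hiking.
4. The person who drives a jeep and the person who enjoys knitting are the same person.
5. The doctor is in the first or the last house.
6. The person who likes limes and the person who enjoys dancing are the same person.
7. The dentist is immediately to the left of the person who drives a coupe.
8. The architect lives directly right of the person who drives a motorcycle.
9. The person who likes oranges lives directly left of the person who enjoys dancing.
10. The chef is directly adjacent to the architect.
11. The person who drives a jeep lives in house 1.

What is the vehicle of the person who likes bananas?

jeep

Clue 11: the person who drives a jeep is in house 1.
Clue 4: the person who enjoys knitting is in house 1.
House 4's vehicle must be minivan (nothing else left).
The architect is narrowed to house 3 or 4; consider each.
Placing it in house 4 leads to a contradiction, so it's in house 3.
By clue 8, the person who drives a motorcycle is in house 2.
House 3's vehicle must be coupe (nothing else left).
From clue 7, the dentist must be in house 2.
So house 1 gets doctor for profession.
So house 4 gets chef for profession.
From clue 2, the person who likes oranges must be in house 3.
From clue 9, the person who enjoys dancing must be in house 4.
House 4's favorite fruit must be limes (nothing else left).
The only hobby still possible for house 3 is photography.
By clue 1, the person who likes kiwis is in house 2.
House 1's favorite fruit must be bananas (nothing else left).
The only hobby still possible for house 2 is hiking.
So: house 1 = doctor/bananas/jeep/knitting, house 2 = dentist/kiwis/motorcycle/hiking, house 3 = architect/oranges/coupe/photography, house 4 = chef/limes/minivan/dancing.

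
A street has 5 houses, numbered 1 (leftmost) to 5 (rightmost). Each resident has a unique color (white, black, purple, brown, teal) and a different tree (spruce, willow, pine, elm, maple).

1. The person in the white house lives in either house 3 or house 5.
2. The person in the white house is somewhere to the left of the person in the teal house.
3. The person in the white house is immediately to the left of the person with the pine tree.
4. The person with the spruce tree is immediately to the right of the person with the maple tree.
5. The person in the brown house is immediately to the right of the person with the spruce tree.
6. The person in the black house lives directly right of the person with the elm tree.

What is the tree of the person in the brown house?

Clue 2: the person in the white house is in house 3.
From clue 3, the person with the pine tree must be in house 4.
That leaves purple as the color for house 1.
So house 2 gets black for color.
That leaves willow as the tree for house 5.
Clue 5 places the person in the brown house in house 4.
From clue 5, the person with the spruce tree must be in house 3.
From clue 6, the person with the elm tree must be in house 1.
The only color still possible for house 5 is teal.
So house 2 gets maple for tree.
So: house 1 = purple/elm, house 2 = black/maple, house 3 = white/spruce, house 4 = brown/pine, house 5 = teal/willow.

pine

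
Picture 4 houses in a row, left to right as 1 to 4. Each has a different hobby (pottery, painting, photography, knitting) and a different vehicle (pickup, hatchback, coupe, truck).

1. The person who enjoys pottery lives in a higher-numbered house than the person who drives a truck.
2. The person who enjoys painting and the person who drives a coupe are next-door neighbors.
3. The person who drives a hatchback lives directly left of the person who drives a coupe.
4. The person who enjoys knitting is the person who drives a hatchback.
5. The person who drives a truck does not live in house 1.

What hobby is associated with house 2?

The person who enjoys pottery is narrowed to house 3 or 4; consider each.
Placing it in house 3 leads to a contradiction, so it's in house 4.
The person who drives a truck is narrowed to house 2 or 3; consider each.
Placing it in house 2 leads to a contradiction, so it's in house 3.
Clue 3: the person who drives a hatchback is in house 1.
Clue 3 places the person who drives a coupe in house 2.
By clue 4, the person who enjoys knitting is in house 1.
House 2 hobby: only photography fits.
So house 3 gets painting for hobby.
The only vehicle still possible for house 4 is pickup.
So: house 1 = knitting/hatchback, house 2 = photography/coupe, house 3 = painting/truck, house 4 = pottery/pickup.

photography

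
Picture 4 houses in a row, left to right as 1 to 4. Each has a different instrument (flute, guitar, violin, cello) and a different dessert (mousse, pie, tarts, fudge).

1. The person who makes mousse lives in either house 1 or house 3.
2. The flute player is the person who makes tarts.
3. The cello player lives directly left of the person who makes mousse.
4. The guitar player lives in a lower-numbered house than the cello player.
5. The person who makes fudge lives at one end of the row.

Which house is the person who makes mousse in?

3

By clue 3, the cello player is in house 2.
The person who makes mousse is in house 3 (clue 3).
Clue 4 places the guitar player in house 1.
From clue 2, the flute player must be in house 4.
The person who makes tarts is in house 4 (clue 2).
That leaves violin as the instrument for house 3.
The only dessert still possible for house 1 is fudge.
So house 2 gets pie for dessert.
So: house 1 = guitar/fudge, house 2 = cello/pie, house 3 = violin/mousse, house 4 = flute/tarts.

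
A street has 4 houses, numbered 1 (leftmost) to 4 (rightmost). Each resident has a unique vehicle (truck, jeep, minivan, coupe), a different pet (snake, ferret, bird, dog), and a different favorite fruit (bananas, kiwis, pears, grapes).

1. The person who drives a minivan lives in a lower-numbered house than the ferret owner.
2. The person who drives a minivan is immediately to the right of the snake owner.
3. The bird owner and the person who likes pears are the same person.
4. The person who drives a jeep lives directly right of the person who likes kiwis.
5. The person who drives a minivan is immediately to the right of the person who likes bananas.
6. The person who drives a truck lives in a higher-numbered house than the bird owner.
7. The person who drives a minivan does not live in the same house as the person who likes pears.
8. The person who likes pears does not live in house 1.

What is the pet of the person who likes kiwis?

That leaves coupe as the vehicle for house 1.
The only favorite fruit still possible for house 4 is grapes.
The person who drives a minivan is narrowed to house 2 or 3; consider each.
Placing it in house 3 leads to a contradiction, so it's in house 2.
The snake owner is in house 1 (clue 2).
From clue 5, the person who likes bananas must be in house 1.
Clue 7: the person who likes pears is in house 3.
The only favorite fruit still possible for house 2 is kiwis.
Clue 3: the bird owner is in house 3.
By clue 4, the person who drives a jeep is in house 3.
Clue 6: the person who drives a truck is in house 4.
House 2 pet: only dog fits.
House 4 pet: only ferret fits.
So: house 1 = coupe/snake/bananas, house 2 = minivan/dog/kiwis, house 3 = jeep/bird/pears, house 4 = truck/ferret/grapes.

dog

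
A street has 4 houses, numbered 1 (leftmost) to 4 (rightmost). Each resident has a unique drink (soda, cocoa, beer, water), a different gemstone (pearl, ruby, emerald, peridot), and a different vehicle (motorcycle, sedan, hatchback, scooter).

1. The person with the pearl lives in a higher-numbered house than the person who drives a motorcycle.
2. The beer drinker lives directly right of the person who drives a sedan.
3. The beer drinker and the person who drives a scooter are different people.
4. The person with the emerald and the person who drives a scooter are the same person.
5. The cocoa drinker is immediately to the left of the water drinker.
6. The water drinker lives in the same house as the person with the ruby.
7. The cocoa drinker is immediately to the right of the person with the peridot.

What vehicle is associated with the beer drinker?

hatchback

That leaves soda as the drink for house 1.
The cocoa drinker is narrowed to house 2 or 3; consider each.
Placing it in house 3 leads to a contradiction, so it's in house 2.
By clue 5, the water drinker is in house 3.
By clue 6, the person with the ruby is in house 3.
Clue 7: the person with the peridot is in house 1.
The only drink still possible for house 4 is beer.
From clue 2, the person who drives a sedan must be in house 3.
From clue 4, the person with the emerald must be in house 2.
From clue 4, the person who drives a scooter must be in house 2.
House 4's gemstone must be pearl (nothing else left).
So house 4 gets hatchback for vehicle.
The only vehicle still possible for house 1 is motorcycle.
So: house 1 = soda/peridot/motorcycle, house 2 = cocoa/emerald/scooter, house 3 = water/ruby/sedan, house 4 = beer/pearl/hatchback.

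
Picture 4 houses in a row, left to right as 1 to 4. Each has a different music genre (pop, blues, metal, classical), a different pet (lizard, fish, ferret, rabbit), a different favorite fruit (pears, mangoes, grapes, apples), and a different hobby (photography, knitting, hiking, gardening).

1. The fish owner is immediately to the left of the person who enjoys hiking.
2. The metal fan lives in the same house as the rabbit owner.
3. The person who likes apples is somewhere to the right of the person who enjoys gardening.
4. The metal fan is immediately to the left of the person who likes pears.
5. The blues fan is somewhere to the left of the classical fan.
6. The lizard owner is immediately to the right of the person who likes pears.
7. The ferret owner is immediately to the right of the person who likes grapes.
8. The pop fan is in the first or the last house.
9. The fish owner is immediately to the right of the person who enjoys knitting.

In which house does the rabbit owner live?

House 1 pet: only rabbit fits.
From clue 2, the metal fan must be in house 1.
Clue 4 places the person who likes pears in house 2.
The lizard owner is in house 3 (clue 6).
The only pet still possible for house 2 is fish.
That leaves ferret as the pet for house 4.
Clue 1: the person who enjoys hiking is in house 3.
Clue 7: the person who likes grapes is in house 3.
Clue 9 places the person who enjoys knitting in house 1.
So house 2 gets blues for music genre.
House 3 music genre: only classical fits.
House 4 music genre: only pop fits.
So house 1 gets mangoes for favorite fruit.
That leaves apples as the favorite fruit for house 4.
That leaves gardening as the hobby for house 2.
That leaves photography as the hobby for house 4.
So: house 1 = metal/rabbit/mangoes/knitting, house 2 = blues/fish/pears/gardening, house 3 = classical/lizard/grapes/hiking, house 4 = pop/ferret/apples/photography.

1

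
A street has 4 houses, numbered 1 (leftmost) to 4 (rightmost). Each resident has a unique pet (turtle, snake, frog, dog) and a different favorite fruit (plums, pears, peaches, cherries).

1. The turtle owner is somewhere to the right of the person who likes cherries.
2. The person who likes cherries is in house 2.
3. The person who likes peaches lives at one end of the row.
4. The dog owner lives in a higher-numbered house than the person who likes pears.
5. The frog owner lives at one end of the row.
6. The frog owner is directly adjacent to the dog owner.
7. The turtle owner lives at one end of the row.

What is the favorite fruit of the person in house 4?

Clue 2 places the person who likes cherries in house 2.
The turtle owner is in house 4 (clue 7).
House 1 pet: only frog fits.
The person who likes pears is in house 1 (clue 4).
Clue 6: the dog owner is in house 2.
The only pet still possible for house 3 is snake.
House 3's favorite fruit must be plums (nothing else left).
The only favorite fruit still possible for house 4 is peaches.
So: house 1 = frog/pears, house 2 = dog/cherries, house 3 = snake/plums, house 4 = turtle/peaches.

peaches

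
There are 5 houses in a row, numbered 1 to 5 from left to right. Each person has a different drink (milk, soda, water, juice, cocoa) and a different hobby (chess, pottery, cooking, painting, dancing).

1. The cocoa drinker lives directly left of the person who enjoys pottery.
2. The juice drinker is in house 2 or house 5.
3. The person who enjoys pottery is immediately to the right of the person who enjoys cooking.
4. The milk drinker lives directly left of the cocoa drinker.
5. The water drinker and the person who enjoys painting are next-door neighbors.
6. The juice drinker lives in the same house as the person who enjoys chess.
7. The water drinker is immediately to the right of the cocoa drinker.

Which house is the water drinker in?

3

So house 1 gets dancing for hobby.
The juice drinker is narrowed to house 2 or 5; consider each.
Placing it in house 2 leads to a contradiction, so it's in house 5.
The person who enjoys chess is in house 5 (clue 6).
The cocoa drinker is narrowed to house 2 or 3; consider each.
Placing it in house 3 leads to a contradiction, so it's in house 2.
Clue 1 places the person who enjoys pottery in house 3.
From clue 3, the person who enjoys cooking must be in house 2.
Clue 4 places the milk drinker in house 1.
Clue 7 places the water drinker in house 3.
So house 4 gets soda for drink.
So house 4 gets painting for hobby.
So: house 1 = milk/dancing, house 2 = cocoa/cooking, house 3 = water/pottery, house 4 = soda/painting, house 5 = juice/chess.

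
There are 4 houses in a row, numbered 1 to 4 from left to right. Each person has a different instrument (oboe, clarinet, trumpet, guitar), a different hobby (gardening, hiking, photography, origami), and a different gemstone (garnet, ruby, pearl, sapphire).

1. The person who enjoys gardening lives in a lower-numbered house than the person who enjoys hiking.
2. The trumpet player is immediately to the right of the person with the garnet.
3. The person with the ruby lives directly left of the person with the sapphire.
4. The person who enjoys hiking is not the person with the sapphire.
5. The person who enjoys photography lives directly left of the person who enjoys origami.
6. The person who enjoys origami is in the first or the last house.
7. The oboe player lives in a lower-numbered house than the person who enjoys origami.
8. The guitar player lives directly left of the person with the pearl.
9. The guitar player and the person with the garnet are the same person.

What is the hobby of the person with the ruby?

photography

From clue 6, the person who enjoys origami must be in house 4.
Clue 5: the person who enjoys photography is in house 3.
The only hobby still possible for house 1 is gardening.
House 2 hobby: only hiking fits.
That leaves garnet as the gemstone for house 1.
By clue 2, the trumpet player is in house 2.
From clue 9, the guitar player must be in house 1.
House 4 instrument: only clarinet fits.
Clue 8: the person with the pearl is in house 2.
So house 3 gets oboe for instrument.
House 4 gemstone: only sapphire fits.
House 3's gemstone must be ruby (nothing else left).
So: house 1 = guitar/gardening/garnet, house 2 = trumpet/hiking/pearl, house 3 = oboe/photography/ruby, house 4 = clarinet/origami/sapphire.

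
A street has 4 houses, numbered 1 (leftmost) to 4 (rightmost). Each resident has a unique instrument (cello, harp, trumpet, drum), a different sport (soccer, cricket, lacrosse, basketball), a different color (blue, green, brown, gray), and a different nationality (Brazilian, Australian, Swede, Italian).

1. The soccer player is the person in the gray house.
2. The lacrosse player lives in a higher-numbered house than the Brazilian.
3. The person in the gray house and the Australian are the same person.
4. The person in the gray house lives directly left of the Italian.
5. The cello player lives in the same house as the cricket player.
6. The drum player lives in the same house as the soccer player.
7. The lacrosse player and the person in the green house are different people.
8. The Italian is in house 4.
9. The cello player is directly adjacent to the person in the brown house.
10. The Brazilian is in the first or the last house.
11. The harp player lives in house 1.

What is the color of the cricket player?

green

By clue 8, the Italian is in house 4.
Clue 10 places the Brazilian in house 1.
By clue 11, the harp player is in house 1.
Clue 4 places the person in the gray house in house 3.
House 1's sport must be basketball (nothing else left).
Clue 1: the soccer player is in house 3.
By clue 3, the Australian is in house 3.
The drum player is in house 3 (clue 6).
That leaves trumpet as the instrument for house 4.
The only nationality still possible for house 2 is Swede.
Clue 5: the cricket player is in house 2.
Clue 9 places the person in the brown house in house 1.
House 2's instrument must be cello (nothing else left).
House 4 sport: only lacrosse fits.
The person in the green house is in house 2 (clue 7).
That leaves blue as the color for house 4.
So: house 1 = harp/basketball/brown/Brazilian, house 2 = cello/cricket/green/Swede, house 3 = drum/soccer/gray/Australian, house 4 = trumpet/lacrosse/blue/Italian.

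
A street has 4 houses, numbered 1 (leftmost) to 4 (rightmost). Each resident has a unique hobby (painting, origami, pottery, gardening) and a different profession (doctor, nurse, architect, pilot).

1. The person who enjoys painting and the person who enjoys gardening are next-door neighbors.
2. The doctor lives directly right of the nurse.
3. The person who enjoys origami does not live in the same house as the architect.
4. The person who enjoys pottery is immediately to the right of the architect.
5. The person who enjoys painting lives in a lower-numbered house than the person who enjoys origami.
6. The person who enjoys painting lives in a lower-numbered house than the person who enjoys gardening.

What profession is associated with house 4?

So house 1 gets painting for hobby.
By clue 1, the person who enjoys gardening is in house 2.
The person who enjoys origami is narrowed to house 3 or 4; consider each.
Placing it in house 3 leads to a contradiction, so it's in house 4.
The only hobby still possible for house 3 is pottery.
Clue 4 places the architect in house 2.
Clue 2: the doctor is in house 4.
The nurse is in house 3 (clue 2).
The only profession still possible for house 1 is pilot.
So: house 1 = painting/pilot, house 2 = gardening/architect, house 3 = pottery/nurse, house 4 = origami/doctor.

doctor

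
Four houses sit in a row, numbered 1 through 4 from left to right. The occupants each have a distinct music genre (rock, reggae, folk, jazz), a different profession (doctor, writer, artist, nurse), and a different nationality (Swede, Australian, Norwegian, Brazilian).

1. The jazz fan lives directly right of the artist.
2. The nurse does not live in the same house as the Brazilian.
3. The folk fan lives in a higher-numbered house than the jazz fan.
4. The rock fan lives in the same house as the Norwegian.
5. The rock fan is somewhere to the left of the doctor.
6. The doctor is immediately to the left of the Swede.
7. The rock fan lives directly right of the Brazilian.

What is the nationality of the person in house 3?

Australian

So house 1 gets reggae for music genre.
That leaves folk as the music genre for house 4.
From clue 5, the rock fan must be in house 2.
The doctor is in house 3 (clue 5).
From clue 6, the Swede must be in house 4.
By clue 7, the Brazilian is in house 1.
The only music genre still possible for house 3 is jazz.
From clue 1, the artist must be in house 2.
The Norwegian is in house 2 (clue 4).
House 1's profession must be writer (nothing else left).
So house 4 gets nurse for profession.
House 3 nationality: only Australian fits.
So: house 1 = reggae/writer/Brazilian, house 2 = rock/artist/Norwegian, house 3 = jazz/doctor/Australian, house 4 = folk/nurse/Swede.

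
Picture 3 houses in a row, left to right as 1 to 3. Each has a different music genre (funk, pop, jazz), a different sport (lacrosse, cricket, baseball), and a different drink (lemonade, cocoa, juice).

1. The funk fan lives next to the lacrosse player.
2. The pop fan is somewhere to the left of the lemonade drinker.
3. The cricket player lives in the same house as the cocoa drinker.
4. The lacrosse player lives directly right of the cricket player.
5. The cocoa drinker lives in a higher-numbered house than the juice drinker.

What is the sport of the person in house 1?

baseball

So house 1 gets juice for drink.
From clue 3, the cricket player must be in house 2.
Clue 3 places the cocoa drinker in house 2.
The lacrosse player is in house 3 (clue 4).
The only sport still possible for house 1 is baseball.
That leaves lemonade as the drink for house 3.
Clue 1: the funk fan is in house 2.
House 1's music genre must be pop (nothing else left).
That leaves jazz as the music genre for house 3.
So: house 1 = pop/baseball/juice, house 2 = funk/cricket/cocoa, house 3 = jazz/lacrosse/lemonade.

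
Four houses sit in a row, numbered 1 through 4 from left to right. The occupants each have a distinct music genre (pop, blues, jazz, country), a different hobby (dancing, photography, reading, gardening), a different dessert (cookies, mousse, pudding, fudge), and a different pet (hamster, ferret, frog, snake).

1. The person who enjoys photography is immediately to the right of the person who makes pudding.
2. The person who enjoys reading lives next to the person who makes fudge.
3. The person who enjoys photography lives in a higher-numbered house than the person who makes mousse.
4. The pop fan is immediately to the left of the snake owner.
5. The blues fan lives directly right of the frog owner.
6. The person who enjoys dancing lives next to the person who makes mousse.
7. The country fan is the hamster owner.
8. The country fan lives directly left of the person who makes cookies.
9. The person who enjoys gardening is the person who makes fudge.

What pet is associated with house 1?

frog

The blues fan is narrowed to house 2 or 3 or 4; consider each.
Placing it in house 3 and house 4 leads to a contradiction, so it's in house 2.
The frog owner is in house 1 (clue 5).
That leaves jazz as the music genre for house 4.
The country fan is in house 3 (clue 7).
From clue 7, the hamster owner must be in house 3.
From clue 8, the person who makes cookies must be in house 4.
The only music genre still possible for house 1 is pop.
Clue 4 places the snake owner in house 2.
So house 4 gets ferret for pet.
The person who enjoys gardening is narrowed to house 1 or 2 or 3; consider each.
Placing it in house 2 and house 3 leads to a contradiction, so it's in house 1.
Clue 9: the person who makes fudge is in house 1.
From clue 2, the person who enjoys reading must be in house 2.
The person who enjoys dancing is narrowed to house 3 or 4; consider each.
Placing it in house 4 leads to a contradiction, so it's in house 3.
From clue 6, the person who makes mousse must be in house 2.
So house 4 gets photography for hobby.
House 3 dessert: only pudding fits.
So: house 1 = pop/gardening/fudge/frog, house 2 = blues/reading/mousse/snake, house 3 = country/dancing/pudding/hamster, house 4 = jazz/photography/cookies/ferret.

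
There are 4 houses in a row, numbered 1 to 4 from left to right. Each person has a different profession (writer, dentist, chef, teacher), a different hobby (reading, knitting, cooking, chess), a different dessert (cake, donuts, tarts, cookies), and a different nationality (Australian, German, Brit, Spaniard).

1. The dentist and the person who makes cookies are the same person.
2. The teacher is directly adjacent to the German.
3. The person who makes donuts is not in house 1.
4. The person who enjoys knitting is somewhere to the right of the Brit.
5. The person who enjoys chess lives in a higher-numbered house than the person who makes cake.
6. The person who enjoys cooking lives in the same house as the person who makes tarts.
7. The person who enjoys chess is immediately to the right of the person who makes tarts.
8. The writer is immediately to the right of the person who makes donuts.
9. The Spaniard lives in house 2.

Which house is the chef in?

Clue 9: the Spaniard is in house 2.
The only dessert still possible for house 4 is cookies.
Clue 1: the dentist is in house 4.
House 1 profession: only chef fits.
The only profession still possible for house 2 is teacher.
That leaves writer as the profession for house 3.
The person who makes donuts is in house 2 (clue 8).
House 4 nationality: only Australian fits.
The person who enjoys chess is narrowed to house 2 or 4; consider each.
Placing it in house 2 leads to a contradiction, so it's in house 4.
Clue 7: the person who makes tarts is in house 3.
So house 1 gets cake for dessert.
Clue 4: the Brit is in house 1.
By clue 6, the person who enjoys cooking is in house 3.
House 1's hobby must be reading (nothing else left).
House 2 hobby: only knitting fits.
So house 3 gets German for nationality.
So: house 1 = chef/reading/cake/Brit, house 2 = teacher/knitting/donuts/Spaniard, house 3 = writer/cooking/tarts/German, house 4 = dentist/chess/cookies/Australian.

1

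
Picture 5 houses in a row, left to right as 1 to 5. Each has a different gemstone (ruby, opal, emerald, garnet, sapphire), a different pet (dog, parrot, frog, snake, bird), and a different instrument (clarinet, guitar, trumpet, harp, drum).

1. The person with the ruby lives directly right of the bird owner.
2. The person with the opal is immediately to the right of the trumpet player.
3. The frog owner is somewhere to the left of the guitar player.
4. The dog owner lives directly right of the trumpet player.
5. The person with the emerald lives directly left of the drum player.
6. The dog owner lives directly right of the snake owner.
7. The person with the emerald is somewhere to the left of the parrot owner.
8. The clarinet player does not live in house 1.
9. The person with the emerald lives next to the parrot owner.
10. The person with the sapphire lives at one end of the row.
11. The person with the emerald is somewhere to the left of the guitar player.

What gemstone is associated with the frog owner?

The person with the sapphire is narrowed to house 1 or 5; consider each.
Placing it in house 5 leads to a contradiction, so it's in house 1.
The person with the emerald is narrowed to house 2 or 3 or 4; consider each.
Placing it in house 3 and house 4 leads to a contradiction, so it's in house 2.
The drum player is in house 3 (clue 5).
By clue 9, the parrot owner is in house 3.
So house 5 gets dog for pet.
By clue 4, the trumpet player is in house 4.
The snake owner is in house 4 (clue 6).
The only gemstone still possible for house 4 is garnet.
That leaves frog as the pet for house 1.
That leaves bird as the pet for house 2.
The only instrument still possible for house 1 is harp.
That leaves clarinet as the instrument for house 2.
House 5's instrument must be guitar (nothing else left).
By clue 1, the person with the ruby is in house 3.
Clue 2: the person with the opal is in house 5.
So: house 1 = sapphire/frog/harp, house 2 = emerald/bird/clarinet, house 3 = ruby/parrot/drum, house 4 = garnet/snake/trumpet, house 5 = opal/dog/guitar.

sapphire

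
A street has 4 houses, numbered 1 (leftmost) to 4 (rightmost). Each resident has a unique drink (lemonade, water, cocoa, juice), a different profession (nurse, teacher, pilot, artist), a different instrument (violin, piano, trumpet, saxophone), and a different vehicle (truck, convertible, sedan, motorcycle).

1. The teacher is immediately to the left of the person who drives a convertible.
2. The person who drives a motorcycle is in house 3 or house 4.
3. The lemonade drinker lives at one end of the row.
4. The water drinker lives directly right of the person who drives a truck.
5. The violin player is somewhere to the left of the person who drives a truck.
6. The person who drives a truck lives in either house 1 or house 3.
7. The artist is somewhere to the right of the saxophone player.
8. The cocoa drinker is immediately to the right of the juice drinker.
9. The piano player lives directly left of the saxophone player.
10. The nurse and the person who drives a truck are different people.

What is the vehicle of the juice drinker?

convertible

Clue 6: the person who drives a truck is in house 3.
The only instrument still possible for house 4 is trumpet.
House 1 vehicle: only sedan fits.
The only vehicle still possible for house 2 is convertible.
The only vehicle still possible for house 4 is motorcycle.
Clue 1 places the teacher in house 1.
From clue 4, the water drinker must be in house 4.
House 3's instrument must be saxophone (nothing else left).
Clue 7 places the artist in house 4.
From clue 9, the piano player must be in house 2.
That leaves lemonade as the drink for house 1.
The only drink still possible for house 2 is juice.
House 3 drink: only cocoa fits.
House 3 profession: only pilot fits.
House 1 instrument: only violin fits.
House 2's profession must be nurse (nothing else left).
So: house 1 = lemonade/teacher/violin/sedan, house 2 = juice/nurse/piano/convertible, house 3 = cocoa/pilot/saxophone/truck, house 4 = water/artist/trumpet/motorcycle.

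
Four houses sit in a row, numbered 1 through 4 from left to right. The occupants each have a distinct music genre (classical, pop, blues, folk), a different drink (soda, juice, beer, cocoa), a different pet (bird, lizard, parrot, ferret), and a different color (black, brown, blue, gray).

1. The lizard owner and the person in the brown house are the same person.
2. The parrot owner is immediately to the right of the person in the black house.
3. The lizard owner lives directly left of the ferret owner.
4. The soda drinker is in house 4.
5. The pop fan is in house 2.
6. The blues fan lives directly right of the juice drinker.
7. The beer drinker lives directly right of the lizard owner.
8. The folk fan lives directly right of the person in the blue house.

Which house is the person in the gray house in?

Clue 4 places the soda drinker in house 4.
From clue 5, the pop fan must be in house 2.
The only music genre still possible for house 1 is classical.
House 1 drink: only cocoa fits.
That leaves gray as the color for house 4.
The blues fan is narrowed to house 3 or 4; consider each.
Placing it in house 3 leads to a contradiction, so it's in house 4.
From clue 6, the juice drinker must be in house 3.
That leaves folk as the music genre for house 3.
House 2's drink must be beer (nothing else left).
By clue 7, the lizard owner is in house 1.
Clue 8: the person in the blue house is in house 2.
So house 3 gets black for color.
Clue 2: the parrot owner is in house 4.
From clue 3, the ferret owner must be in house 2.
The only pet still possible for house 3 is bird.
House 1 color: only brown fits.
So: house 1 = classical/cocoa/lizard/brown, house 2 = pop/beer/ferret/blue, house 3 = folk/juice/bird/black, house 4 = blues/soda/parrot/gray.

4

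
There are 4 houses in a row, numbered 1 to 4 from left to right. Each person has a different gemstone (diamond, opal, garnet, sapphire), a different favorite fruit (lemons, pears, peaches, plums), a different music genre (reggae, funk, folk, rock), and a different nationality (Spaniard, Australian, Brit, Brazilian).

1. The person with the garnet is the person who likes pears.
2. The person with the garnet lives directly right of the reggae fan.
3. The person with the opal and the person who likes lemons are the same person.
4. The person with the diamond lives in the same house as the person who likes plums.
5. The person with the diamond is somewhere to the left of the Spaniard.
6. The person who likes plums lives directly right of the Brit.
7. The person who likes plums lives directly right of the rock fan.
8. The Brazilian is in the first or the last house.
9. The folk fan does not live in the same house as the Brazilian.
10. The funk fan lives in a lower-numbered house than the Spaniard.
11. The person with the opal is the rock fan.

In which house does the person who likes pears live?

So house 4 gets folk for music genre.
Clue 9 places the Brazilian in house 1.
By clue 6, the person who likes plums is in house 3.
The rock fan is in house 2 (clue 7).
By clue 11, the person with the opal is in house 2.
The only gemstone still possible for house 1 is sapphire.
So house 4 gets garnet for gemstone.
That leaves Brit as the nationality for house 2.
The person who likes pears is in house 4 (clue 1).
From clue 2, the reggae fan must be in house 3.
By clue 3, the person who likes lemons is in house 2.
The Spaniard is in house 4 (clue 5).
House 3's gemstone must be diamond (nothing else left).
So house 1 gets peaches for favorite fruit.
So house 1 gets funk for music genre.
House 3's nationality must be Australian (nothing else left).
So: house 1 = sapphire/peaches/funk/Brazilian, house 2 = opal/lemons/rock/Brit, house 3 = diamond/plums/reggae/Australian, house 4 = garnet/pears/folk/Spaniard.

4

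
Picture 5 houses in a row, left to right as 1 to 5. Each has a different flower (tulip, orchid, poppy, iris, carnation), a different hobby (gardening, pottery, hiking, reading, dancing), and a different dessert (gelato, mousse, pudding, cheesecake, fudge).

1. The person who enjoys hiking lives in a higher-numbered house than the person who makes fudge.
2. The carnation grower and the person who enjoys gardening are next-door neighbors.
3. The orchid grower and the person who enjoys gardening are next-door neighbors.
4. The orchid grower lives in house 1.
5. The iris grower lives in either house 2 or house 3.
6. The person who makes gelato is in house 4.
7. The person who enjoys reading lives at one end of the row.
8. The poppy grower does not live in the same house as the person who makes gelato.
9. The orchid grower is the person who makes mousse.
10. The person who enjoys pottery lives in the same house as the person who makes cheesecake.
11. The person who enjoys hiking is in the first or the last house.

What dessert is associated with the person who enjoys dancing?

From clue 4, the orchid grower must be in house 1.
The person who makes gelato is in house 4 (clue 6).
From clue 9, the person who makes mousse must be in house 1.
Clue 11: the person who enjoys hiking is in house 5.
So house 1 gets reading for hobby.
Clue 3 places the person who enjoys gardening in house 2.
House 3's hobby must be pottery (nothing else left).
So house 4 gets dancing for hobby.
House 5's dessert must be pudding (nothing else left).
From clue 2, the carnation grower must be in house 3.
From clue 10, the person who makes cheesecake must be in house 3.
House 4 flower: only tulip fits.
House 5's flower must be poppy (nothing else left).
House 2 dessert: only fudge fits.
House 2 flower: only iris fits.
So: house 1 = orchid/reading/mousse, house 2 = iris/gardening/fudge, house 3 = carnation/pottery/cheesecake, house 4 = tulip/dancing/gelato, house 5 = poppy/hiking/pudding.

gelato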